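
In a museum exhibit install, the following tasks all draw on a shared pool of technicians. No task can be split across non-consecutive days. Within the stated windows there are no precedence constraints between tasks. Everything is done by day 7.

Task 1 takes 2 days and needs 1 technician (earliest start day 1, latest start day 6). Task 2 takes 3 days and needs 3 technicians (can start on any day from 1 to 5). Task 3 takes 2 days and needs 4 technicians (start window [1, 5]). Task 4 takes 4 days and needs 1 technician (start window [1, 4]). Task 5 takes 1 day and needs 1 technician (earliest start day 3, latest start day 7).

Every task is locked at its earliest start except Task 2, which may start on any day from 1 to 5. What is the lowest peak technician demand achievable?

Task 2@1: d1:9  d2:9  d3:5  d4:1  d5:0  d6:0  d7:0 → peak 9
Task 2@2: d1:6  d2:9  d3:5  d4:4  d5:0  d6:0  d7:0 → peak 9
Task 2@3: d1:6  d2:6  d3:5  d4:4  d5:3  d6:0  d7:0 → peak 6
Task 2@4: d1:6  d2:6  d3:2  d4:4  d5:3  d6:3  d7:0 → peak 6
Task 2@5: d1:6  d2:6  d3:2  d4:1  d5:3  d6:3  d7:3 → peak 6
Best is Task 2@3, peak 6.

6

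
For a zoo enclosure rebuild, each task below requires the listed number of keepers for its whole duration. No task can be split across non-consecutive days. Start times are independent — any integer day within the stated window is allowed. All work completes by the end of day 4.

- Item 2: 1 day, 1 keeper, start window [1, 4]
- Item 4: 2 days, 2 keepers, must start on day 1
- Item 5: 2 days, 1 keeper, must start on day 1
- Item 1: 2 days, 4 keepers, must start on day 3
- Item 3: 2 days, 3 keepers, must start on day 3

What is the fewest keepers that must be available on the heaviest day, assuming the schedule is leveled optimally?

Schedule Item 2@1, Item 4@1, Item 5@1, Item 1@3, Item 3@3: d1:4  d2:3  d3:7  d4:7 — peak 7.
No arrangement of the 4 feasible schedules does better.

7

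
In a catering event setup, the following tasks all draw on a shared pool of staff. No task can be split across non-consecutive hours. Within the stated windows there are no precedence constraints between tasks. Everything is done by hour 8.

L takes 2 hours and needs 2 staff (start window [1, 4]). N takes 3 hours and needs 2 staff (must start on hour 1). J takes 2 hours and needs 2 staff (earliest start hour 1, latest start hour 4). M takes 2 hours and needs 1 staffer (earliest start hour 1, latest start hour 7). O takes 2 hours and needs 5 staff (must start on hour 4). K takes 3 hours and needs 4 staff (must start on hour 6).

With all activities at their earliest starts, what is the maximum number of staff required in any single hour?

7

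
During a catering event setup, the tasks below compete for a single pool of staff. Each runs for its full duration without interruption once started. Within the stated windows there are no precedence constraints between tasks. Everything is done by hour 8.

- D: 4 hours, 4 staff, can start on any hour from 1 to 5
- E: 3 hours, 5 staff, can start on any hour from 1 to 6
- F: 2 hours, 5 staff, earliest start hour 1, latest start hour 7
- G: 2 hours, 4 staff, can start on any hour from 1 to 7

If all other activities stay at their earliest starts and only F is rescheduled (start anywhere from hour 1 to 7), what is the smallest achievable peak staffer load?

F@1: h1:18  h2:18  h3:9  h4:4  h5:0  h6:0  h7:0  h8:0 → peak 18
F@2: h1:13  h2:18  h3:14  h4:4  h5:0  h6:0  h7:0  h8:0 → peak 18
F@3: h1:13  h2:13  h3:14  h4:9  h5:0  h6:0  h7:0  h8:0 → peak 14
F@4: h1:13  h2:13  h3:9  h4:9  h5:5  h6:0  h7:0  h8:0 → peak 13
F@5: h1:13  h2:13  h3:9  h4:4  h5:5  h6:5  h7:0  h8:0 → peak 13
F@6: h1:13  h2:13  h3:9  h4:4  h5:0  h6:5  h7:5  h8:0 → peak 13
F@7: h1:13  h2:13  h3:9  h4:4  h5:0  h6:0  h7:5  h8:5 → peak 13
Best is F@4, peak 13.

13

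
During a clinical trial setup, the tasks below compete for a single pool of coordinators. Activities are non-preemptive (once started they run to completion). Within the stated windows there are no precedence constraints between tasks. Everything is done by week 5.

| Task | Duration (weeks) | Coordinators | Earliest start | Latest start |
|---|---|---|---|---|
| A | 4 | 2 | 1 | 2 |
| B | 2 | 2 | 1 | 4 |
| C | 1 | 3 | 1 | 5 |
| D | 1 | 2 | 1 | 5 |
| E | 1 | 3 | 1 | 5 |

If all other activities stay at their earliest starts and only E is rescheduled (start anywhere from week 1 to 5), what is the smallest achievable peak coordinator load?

9

E@1: w1:12  w2:4  w3:2  w4:2  w5:0 → peak 12
E@2: w1:9  w2:7  w3:2  w4:2  w5:0 → peak 9
E@3: w1:9  w2:4  w3:5  w4:2  w5:0 → peak 9
E@4: w1:9  w2:4  w3:2  w4:5  w5:0 → peak 9
E@5: w1:9  w2:4  w3:2  w4:2  w5:3 → peak 9
Best is E@2, peak 9.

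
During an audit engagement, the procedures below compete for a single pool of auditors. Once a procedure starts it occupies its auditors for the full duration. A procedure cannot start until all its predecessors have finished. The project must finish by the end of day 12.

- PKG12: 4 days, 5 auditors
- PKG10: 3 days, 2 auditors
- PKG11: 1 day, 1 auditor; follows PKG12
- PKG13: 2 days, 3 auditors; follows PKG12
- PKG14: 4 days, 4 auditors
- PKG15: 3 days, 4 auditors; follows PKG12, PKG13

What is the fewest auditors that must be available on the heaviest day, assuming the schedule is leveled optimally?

Early-start (PKG12@1, PKG10@1, PKG11@5, PKG13@5, PKG14@1, PKG15@7) gives peak 11: d1:11  d2:11  d3:11  d4:9  d5:4  d6:3  d7:4  d8:4  d9:4  d10:0  d11:0  d12:0.
Shift PKG14→6, PKG15→10.
Schedule PKG12@1, PKG10@1, PKG11@5, PKG13@5, PKG14@6, PKG15@10: d1:7  d2:7  d3:7  d4:5  d5:4  d6:7  d7:4  d8:4  d9:4  d10:4  d11:4  d12:4 — peak 7.

7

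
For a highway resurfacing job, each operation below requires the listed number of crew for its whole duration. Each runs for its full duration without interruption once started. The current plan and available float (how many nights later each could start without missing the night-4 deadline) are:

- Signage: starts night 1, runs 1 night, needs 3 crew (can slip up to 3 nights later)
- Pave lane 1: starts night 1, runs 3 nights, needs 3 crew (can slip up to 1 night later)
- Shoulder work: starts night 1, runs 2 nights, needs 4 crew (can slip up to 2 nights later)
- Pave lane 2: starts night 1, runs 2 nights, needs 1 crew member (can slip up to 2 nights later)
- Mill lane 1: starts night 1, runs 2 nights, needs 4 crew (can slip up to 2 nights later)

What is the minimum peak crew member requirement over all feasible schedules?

Early-start (Signage@1, Pave lane 1@1, Shoulder work@1, Pave lane 2@1, Mill lane 1@1) gives peak 15: n1:15  n2:12  n3:3  n4:0.
Shift Pave lane 1→2, Mill lane 1→3.
Schedule Signage@1, Pave lane 1@2, Shoulder work@1, Pave lane 2@1, Mill lane 1@3: n1:8  n2:8  n3:7  n4:7 — peak 8.
Total crew member-nights = 30 over 4 nights ⇒ peak ≥ ⌈30/4⌉ = 8, so 8 is optimal.

8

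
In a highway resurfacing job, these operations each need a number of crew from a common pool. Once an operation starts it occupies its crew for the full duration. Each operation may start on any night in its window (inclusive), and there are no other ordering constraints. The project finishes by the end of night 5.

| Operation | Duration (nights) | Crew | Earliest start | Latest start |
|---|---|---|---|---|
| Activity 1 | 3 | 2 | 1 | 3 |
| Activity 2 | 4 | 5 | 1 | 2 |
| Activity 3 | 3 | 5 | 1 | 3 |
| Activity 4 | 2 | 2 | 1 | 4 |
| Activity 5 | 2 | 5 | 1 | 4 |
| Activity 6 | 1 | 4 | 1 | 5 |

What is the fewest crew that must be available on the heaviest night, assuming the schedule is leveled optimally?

Early-start (Activity 1@1, Activity 2@1, Activity 3@1, Activity 4@1, Activity 5@1, Activity 6@1) gives peak 23: n1:23  n2:19  n3:12  n4:5  n5:0.
Shift Activity 4→4, Activity 5→4, Activity 6→5.
Schedule Activity 1@1, Activity 2@1, Activity 3@1, Activity 4@4, Activity 5@4, Activity 6@5: n1:12  n2:12  n3:12  n4:12  n5:11 — peak 12.
Total crew member-nights = 59 over 5 nights ⇒ peak ≥ ⌈59/5⌉ = 12, so 12 is optimal.

12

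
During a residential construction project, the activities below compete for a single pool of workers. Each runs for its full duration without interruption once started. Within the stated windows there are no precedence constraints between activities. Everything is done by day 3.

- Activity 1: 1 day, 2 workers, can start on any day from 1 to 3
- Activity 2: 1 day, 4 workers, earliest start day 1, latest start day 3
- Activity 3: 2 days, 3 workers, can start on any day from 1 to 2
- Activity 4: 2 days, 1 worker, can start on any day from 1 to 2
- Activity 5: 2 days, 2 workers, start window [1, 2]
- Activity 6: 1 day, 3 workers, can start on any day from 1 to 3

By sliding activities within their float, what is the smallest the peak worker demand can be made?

Early-start (Activity 1@1, Activity 2@1, Activity 3@1, Activity 4@1, Activity 5@1, Activity 6@1) gives peak 15: d1:15  d2:6  d3:0.
Shift Activity 3→2, Activity 5→2, Activity 6→3.
Schedule Activity 1@1, Activity 2@1, Activity 3@2, Activity 4@1, Activity 5@2, Activity 6@3: d1:7  d2:6  d3:8 — peak 8.

8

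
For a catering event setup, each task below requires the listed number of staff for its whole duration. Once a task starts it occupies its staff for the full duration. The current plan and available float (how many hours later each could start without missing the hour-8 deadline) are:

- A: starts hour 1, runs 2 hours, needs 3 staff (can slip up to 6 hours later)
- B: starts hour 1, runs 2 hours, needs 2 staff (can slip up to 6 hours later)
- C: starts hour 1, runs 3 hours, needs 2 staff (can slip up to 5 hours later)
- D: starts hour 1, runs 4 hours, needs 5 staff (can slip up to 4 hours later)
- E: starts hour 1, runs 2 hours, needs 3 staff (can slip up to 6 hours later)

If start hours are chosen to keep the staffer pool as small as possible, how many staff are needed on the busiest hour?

7

Early-start (A@1, B@1, C@1, D@1, E@1) gives peak 15: h1:15  h2:15  h3:7  h4:5  h5:0  h6:0  h7:0  h8:0.
Shift D→3, E→7.
Schedule A@1, B@1, C@1, D@3, E@7: h1:7  h2:7  h3:7  h4:5  h5:5  h6:5  h7:3  h8:3 — peak 7.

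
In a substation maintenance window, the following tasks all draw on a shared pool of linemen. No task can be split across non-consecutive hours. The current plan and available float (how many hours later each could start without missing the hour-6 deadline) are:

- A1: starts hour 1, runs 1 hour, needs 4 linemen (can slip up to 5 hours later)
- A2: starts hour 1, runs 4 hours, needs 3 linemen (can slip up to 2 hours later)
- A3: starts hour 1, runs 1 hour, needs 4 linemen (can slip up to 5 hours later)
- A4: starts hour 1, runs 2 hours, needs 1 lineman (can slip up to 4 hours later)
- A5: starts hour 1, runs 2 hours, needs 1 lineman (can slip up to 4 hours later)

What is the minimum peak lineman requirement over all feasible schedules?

4

Early-start (A1@1, A2@1, A3@1, A4@1, A5@1) gives peak 13: h1:13  h2:5  h3:3  h4:3  h5:0  h6:0.
Shift A2→2, A3→6, A4→2, A5→4.
Schedule A1@1, A2@2, A3@6, A4@2, A5@4: h1:4  h2:4  h3:4  h4:4  h5:4  h6:4 — peak 4.
Total lineman-hours = 24 over 6 hours ⇒ peak ≥ ⌈24/6⌉ = 4, so 4 is optimal.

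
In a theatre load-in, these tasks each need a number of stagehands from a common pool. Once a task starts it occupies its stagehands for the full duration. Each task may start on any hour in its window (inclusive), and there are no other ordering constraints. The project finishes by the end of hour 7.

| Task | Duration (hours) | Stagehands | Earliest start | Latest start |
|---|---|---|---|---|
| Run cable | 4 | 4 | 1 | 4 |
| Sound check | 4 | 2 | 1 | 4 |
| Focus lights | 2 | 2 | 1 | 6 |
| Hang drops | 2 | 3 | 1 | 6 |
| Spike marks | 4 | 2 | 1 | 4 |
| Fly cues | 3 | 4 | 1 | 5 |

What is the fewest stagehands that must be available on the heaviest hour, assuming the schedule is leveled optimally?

9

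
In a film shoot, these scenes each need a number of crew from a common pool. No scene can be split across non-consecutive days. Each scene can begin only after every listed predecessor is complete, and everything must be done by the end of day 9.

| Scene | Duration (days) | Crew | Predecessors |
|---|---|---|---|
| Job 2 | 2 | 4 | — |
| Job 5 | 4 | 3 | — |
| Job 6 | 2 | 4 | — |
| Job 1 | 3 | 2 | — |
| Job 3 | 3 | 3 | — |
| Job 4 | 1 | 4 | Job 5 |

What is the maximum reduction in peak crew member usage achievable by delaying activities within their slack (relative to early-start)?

10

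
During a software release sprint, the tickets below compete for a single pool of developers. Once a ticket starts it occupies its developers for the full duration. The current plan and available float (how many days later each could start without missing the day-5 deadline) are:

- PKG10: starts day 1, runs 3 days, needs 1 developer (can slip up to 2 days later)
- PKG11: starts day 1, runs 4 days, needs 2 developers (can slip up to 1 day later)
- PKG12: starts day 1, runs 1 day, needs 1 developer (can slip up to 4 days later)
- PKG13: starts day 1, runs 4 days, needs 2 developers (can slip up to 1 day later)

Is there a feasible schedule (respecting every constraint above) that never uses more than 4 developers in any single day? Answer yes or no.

The minimum achievable peak is 5; 4 < 5, so no feasible schedule stays within the cap.

no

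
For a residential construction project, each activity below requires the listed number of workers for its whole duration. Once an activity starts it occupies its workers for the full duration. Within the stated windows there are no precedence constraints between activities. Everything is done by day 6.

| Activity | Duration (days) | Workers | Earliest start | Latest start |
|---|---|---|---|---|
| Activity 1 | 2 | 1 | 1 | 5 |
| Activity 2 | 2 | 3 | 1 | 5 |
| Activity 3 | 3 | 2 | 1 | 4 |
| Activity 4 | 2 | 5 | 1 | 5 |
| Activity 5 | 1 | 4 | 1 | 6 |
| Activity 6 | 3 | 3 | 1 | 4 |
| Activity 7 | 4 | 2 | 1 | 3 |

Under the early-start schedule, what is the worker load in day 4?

2

At early start, day 4 has: Activity 7.
Demand: 2 = 2.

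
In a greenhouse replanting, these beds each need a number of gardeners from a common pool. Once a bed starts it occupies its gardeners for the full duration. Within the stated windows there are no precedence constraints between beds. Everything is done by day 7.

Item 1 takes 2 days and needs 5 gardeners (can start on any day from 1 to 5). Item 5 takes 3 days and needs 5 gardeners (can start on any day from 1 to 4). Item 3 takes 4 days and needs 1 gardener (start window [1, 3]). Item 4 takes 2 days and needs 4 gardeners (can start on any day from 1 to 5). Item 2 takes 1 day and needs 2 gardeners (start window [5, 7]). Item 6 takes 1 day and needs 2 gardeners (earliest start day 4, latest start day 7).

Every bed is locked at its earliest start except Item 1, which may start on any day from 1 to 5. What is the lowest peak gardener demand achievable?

Item 1@1: d1:15  d2:15  d3:6  d4:3  d5:2  d6:0  d7:0 → peak 15
Item 1@2: d1:10  d2:15  d3:11  d4:3  d5:2  d6:0  d7:0 → peak 15
Item 1@3: d1:10  d2:10  d3:11  d4:8  d5:2  d6:0  d7:0 → peak 11
Item 1@4: d1:10  d2:10  d3:6  d4:8  d5:7  d6:0  d7:0 → peak 10
Item 1@5: d1:10  d2:10  d3:6  d4:3  d5:7  d6:5  d7:0 → peak 10
Best is Item 1@4, peak 10.

10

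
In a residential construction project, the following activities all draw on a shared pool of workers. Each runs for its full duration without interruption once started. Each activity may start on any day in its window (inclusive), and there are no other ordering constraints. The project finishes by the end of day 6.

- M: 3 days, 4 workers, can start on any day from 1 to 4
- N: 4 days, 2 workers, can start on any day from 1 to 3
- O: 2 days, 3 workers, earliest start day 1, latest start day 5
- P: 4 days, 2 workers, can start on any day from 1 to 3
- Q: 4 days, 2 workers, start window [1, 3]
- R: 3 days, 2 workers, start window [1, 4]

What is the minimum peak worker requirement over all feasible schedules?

Early-start (M@1, N@1, O@1, P@1, Q@1, R@1) gives peak 15: d1:15  d2:15  d3:12  d4:6  d5:0  d6:0.
Shift P→3, Q→3, R→4.
Schedule M@1, N@1, O@1, P@3, Q@3, R@4: d1:9  d2:9  d3:10  d4:8  d5:6  d6:6 — peak 10.

10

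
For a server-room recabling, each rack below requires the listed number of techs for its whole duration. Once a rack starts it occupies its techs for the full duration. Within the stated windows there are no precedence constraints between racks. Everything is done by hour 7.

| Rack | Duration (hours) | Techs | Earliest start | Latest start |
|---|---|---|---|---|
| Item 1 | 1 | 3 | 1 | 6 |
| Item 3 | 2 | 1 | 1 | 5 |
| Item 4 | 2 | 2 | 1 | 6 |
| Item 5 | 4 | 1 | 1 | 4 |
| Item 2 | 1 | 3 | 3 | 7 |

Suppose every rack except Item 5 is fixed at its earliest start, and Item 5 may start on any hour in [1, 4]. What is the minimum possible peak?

6

Item 5@1: h1:7  h2:4  h3:4  h4:1  h5:0  h6:0  h7:0 → peak 7
Item 5@2: h1:6  h2:4  h3:4  h4:1  h5:1  h6:0  h7:0 → peak 6
Item 5@3: h1:6  h2:3  h3:4  h4:1  h5:1  h6:1  h7:0 → peak 6
Item 5@4: h1:6  h2:3  h3:3  h4:1  h5:1  h6:1  h7:1 → peak 6
Best is Item 5@2, peak 6.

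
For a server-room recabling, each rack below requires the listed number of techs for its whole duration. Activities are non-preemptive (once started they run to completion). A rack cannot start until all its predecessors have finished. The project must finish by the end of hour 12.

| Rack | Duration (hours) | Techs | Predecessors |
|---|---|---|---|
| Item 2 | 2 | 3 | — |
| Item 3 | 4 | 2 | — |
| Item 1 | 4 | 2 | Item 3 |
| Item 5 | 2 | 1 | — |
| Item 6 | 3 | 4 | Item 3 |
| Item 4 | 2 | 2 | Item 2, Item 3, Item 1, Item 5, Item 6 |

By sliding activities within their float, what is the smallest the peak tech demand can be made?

6

Schedule Item 2@1, Item 3@1, Item 1@5, Item 5@1, Item 6@5, Item 4@9: h1:6  h2:6  h3:2  h4:2  h5:6  h6:6  h7:6  h8:2  h9:2  h10:2  h11:0  h12:0 — peak 6.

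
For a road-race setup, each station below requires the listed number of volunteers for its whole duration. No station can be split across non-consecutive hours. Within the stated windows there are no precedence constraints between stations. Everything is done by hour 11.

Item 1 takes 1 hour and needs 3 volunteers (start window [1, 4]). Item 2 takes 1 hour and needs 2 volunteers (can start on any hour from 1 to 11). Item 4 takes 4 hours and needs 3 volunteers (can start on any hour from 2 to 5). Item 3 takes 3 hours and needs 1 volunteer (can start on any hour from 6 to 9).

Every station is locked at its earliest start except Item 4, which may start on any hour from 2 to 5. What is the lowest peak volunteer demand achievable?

5

Item 4@2: h1:5  h2:3  h3:3  h4:3  h5:3  h6:1  h7:1  h8:1  h9:0  h10:0  h11:0 → peak 5
Item 4@3: h1:5  h2:0  h3:3  h4:3  h5:3  h6:4  h7:1  h8:1  h9:0  h10:0  h11:0 → peak 5
Item 4@4: h1:5  h2:0  h3:0  h4:3  h5:3  h6:4  h7:4  h8:1  h9:0  h10:0  h11:0 → peak 5
Item 4@5: h1:5  h2:0  h3:0  h4:0  h5:3  h6:4  h7:4  h8:4  h9:0  h10:0  h11:0 → peak 5
Best is Item 4@2, peak 5.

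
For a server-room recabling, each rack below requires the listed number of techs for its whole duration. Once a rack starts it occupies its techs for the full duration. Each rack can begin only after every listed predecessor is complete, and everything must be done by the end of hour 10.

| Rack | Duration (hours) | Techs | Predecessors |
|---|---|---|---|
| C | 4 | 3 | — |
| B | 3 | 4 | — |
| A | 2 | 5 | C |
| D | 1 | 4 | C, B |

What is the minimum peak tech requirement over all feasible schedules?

Early-start (C@1, B@1, A@5, D@5) gives peak 9: h1:7  h2:7  h3:7  h4:3  h5:9  h6:5  h7:0  h8:0  h9:0  h10:0.
Shift B→5, A→8, D→10.
Schedule C@1, B@5, A@8, D@10: h1:3  h2:3  h3:3  h4:3  h5:4  h6:4  h7:4  h8:5  h9:5  h10:4 — peak 5.

5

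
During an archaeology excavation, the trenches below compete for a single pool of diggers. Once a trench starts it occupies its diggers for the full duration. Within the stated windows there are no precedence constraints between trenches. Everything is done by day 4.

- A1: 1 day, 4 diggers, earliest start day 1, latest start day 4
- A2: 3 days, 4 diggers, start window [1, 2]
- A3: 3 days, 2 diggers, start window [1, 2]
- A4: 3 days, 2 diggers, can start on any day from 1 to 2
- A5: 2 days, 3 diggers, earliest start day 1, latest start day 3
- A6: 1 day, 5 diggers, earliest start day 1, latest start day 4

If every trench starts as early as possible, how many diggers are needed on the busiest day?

20

Early-start schedule: A1@1, A2@1, A3@1, A4@1, A5@1, A6@1.
Load per day: day 1: 20, day 2: 11, day 3: 8, day 4: 0.
Peak is 20.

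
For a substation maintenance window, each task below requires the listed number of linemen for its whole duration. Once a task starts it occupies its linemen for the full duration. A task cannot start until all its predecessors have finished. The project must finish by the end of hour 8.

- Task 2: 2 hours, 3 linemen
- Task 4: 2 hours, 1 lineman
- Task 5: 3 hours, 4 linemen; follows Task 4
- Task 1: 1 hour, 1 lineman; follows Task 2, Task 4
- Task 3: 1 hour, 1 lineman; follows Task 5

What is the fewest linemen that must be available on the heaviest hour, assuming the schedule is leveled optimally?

4

Early-start (Task 2@1, Task 4@1, Task 5@3, Task 1@3, Task 3@6) gives peak 5: h1:4  h2:4  h3:5  h4:4  h5:4  h6:1  h7:0  h8:0.
Shift Task 1→6.
Schedule Task 2@1, Task 4@1, Task 5@3, Task 1@6, Task 3@6: h1:4  h2:4  h3:4  h4:4  h5:4  h6:2  h7:0  h8:0 — peak 4.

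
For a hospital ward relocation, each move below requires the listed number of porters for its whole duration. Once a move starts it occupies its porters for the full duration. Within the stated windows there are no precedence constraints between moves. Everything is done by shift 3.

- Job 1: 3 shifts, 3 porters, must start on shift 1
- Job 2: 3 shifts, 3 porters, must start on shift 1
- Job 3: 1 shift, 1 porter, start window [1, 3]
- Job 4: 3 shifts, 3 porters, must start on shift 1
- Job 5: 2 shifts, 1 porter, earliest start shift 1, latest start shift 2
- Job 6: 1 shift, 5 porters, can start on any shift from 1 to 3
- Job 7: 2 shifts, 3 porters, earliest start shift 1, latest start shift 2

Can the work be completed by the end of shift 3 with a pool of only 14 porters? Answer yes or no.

yes

Schedule Job 1@1, Job 2@1, Job 3@1, Job 4@1, Job 5@1, Job 6@3, Job 7@1: s1:14  s2:13  s3:14 — peak 14 ≤ 14.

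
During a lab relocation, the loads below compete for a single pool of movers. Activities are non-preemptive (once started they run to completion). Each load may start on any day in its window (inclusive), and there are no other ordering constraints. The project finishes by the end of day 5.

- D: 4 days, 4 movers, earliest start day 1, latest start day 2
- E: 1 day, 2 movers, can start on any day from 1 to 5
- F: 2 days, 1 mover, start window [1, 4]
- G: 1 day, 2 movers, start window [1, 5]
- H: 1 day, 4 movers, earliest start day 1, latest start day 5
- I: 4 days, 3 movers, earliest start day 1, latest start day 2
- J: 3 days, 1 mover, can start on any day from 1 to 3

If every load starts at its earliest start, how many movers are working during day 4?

7

At early start, day 4 has: D, I.
Demand: 4 + 3 = 7.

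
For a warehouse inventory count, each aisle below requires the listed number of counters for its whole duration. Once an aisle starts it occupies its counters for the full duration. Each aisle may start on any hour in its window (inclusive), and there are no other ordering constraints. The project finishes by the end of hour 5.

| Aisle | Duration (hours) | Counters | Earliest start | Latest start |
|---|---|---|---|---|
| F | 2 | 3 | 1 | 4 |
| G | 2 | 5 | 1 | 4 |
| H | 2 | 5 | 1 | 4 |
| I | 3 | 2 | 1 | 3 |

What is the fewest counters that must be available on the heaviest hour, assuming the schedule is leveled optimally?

Early-start (F@1, G@1, H@1, I@1) gives peak 15: h1:15  h2:15  h3:2  h4:0  h5:0.
Shift H→3, I→3.
Schedule F@1, G@1, H@3, I@3: h1:8  h2:8  h3:7  h4:7  h5:2 — peak 8.

8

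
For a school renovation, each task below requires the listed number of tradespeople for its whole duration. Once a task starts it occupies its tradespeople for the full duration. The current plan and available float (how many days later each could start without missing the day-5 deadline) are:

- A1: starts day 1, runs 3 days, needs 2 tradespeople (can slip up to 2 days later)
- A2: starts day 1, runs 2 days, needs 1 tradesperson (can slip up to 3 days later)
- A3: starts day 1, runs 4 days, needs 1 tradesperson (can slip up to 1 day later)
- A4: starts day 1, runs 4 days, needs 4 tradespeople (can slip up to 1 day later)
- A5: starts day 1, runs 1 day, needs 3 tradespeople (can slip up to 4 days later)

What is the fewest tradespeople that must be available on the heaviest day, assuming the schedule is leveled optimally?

7

Early-start (A1@1, A2@1, A3@1, A4@1, A5@1) gives peak 11: d1:11  d2:8  d3:7  d4:5  d5:0.
Shift A2→4, A5→5.
Schedule A1@1, A2@4, A3@1, A4@1, A5@5: d1:7  d2:7  d3:7  d4:6  d5:4 — peak 7.
Total tradesperson-days = 31 over 5 days ⇒ peak ≥ ⌈31/5⌉ = 7, so 7 is optimal.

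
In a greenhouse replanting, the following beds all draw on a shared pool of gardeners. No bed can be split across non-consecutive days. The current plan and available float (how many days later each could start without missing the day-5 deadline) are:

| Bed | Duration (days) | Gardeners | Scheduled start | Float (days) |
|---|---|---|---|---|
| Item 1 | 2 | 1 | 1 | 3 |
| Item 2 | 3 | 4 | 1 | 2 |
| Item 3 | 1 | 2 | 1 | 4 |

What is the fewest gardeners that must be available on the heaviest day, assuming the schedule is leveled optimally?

4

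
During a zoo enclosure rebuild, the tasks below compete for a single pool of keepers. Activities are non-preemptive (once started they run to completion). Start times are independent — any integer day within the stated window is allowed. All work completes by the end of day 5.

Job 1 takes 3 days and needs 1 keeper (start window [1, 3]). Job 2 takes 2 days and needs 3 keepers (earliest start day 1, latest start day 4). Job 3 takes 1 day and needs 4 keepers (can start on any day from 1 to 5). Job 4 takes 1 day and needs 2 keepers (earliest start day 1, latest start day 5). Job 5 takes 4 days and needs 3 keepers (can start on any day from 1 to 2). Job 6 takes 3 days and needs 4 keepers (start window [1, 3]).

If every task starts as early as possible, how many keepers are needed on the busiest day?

17

Early-start schedule: Job 1@1, Job 2@1, Job 3@1, Job 4@1, Job 5@1, Job 6@1.
Load per day: day 1: 17, day 2: 11, day 3: 8, day 4: 3, day 5: 0.
Peak is 17.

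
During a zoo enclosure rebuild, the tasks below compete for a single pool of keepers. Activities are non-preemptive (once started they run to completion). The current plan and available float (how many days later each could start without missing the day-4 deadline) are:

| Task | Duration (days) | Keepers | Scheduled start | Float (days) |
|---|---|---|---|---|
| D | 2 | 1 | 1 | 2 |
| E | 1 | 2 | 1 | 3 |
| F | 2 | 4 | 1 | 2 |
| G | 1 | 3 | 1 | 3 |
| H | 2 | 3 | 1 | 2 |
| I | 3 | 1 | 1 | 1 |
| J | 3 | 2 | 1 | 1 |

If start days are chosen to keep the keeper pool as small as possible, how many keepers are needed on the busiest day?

8

Early-start (D@1, E@1, F@1, G@1, H@1, I@1, J@1) gives peak 16: d1:16  d2:11  d3:3  d4:0.
Shift G→4, H→3, J→2.
Schedule D@1, E@1, F@1, G@4, H@3, I@1, J@2: d1:8  d2:8  d3:6  d4:8 — peak 8.
Total keeper-days = 30 over 4 days ⇒ peak ≥ ⌈30/4⌉ = 8, so 8 is optimal.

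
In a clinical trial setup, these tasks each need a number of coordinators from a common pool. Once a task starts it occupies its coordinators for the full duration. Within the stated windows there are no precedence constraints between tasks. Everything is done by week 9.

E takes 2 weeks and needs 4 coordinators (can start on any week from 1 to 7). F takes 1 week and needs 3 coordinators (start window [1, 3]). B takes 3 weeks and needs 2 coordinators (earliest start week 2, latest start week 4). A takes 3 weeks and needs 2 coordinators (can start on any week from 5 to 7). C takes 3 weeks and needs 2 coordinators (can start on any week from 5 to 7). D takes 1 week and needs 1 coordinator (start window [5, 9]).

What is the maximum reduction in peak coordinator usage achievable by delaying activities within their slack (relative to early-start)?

3

Early-start peak: w1:7  w2:6  w3:2  w4:2  w5:5  w6:4  w7:4  w8:0  w9:0 ⇒ 7.
Leveled (E@1, F@3, B@4, A@5, C@7, D@8): w1:4  w2:4  w3:3  w4:2  w5:4  w6:4  w7:4  w8:3  w9:2 ⇒ 4.
Reduction 7 − 4 = 3.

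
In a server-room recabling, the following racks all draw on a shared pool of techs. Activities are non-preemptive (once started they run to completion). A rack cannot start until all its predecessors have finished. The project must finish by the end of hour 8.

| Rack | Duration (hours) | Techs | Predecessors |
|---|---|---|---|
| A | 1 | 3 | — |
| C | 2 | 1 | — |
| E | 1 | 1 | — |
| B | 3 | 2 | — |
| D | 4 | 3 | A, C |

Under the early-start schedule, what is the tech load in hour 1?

7

At early start, hour 1 has: A, C, E, B.
Demand: 3 + 1 + 1 + 2 = 7.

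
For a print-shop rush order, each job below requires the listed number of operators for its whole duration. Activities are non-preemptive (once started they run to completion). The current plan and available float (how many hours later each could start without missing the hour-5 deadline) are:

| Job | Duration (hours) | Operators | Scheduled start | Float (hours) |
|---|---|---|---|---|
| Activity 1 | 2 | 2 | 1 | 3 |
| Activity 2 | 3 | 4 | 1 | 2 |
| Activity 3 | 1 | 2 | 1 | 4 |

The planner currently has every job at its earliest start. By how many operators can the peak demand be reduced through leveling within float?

Early-start peak: h1:8  h2:6  h3:4  h4:0  h5:0 ⇒ 8.
Leveled (Activity 1@1, Activity 2@3, Activity 3@1): h1:4  h2:2  h3:4  h4:4  h5:4 ⇒ 4.
Reduction 8 − 4 = 4.

4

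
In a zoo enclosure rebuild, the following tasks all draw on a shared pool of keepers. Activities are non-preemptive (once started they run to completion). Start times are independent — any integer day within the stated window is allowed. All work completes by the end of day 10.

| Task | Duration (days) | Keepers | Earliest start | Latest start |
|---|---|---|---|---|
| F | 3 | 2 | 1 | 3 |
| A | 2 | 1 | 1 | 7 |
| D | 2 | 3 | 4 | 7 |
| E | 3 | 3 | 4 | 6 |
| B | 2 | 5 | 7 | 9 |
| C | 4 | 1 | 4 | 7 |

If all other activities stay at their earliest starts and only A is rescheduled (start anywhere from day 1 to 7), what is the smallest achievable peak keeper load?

A@1: d1:3  d2:3  d3:2  d4:7  d5:7  d6:4  d7:6  d8:5  d9:0  d10:0 → peak 7
A@2: d1:2  d2:3  d3:3  d4:7  d5:7  d6:4  d7:6  d8:5  d9:0  d10:0 → peak 7
A@3: d1:2  d2:2  d3:3  d4:8  d5:7  d6:4  d7:6  d8:5  d9:0  d10:0 → peak 8
A@4: d1:2  d2:2  d3:2  d4:8  d5:8  d6:4  d7:6  d8:5  d9:0  d10:0 → peak 8
A@5: d1:2  d2:2  d3:2  d4:7  d5:8  d6:5  d7:6  d8:5  d9:0  d10:0 → peak 8
A@6: d1:2  d2:2  d3:2  d4:7  d5:7  d6:5  d7:7  d8:5  d9:0  d10:0 → peak 7
A@7: d1:2  d2:2  d3:2  d4:7  d5:7  d6:4  d7:7  d8:6  d9:0  d10:0 → peak 7
Best is A@1, peak 7.

7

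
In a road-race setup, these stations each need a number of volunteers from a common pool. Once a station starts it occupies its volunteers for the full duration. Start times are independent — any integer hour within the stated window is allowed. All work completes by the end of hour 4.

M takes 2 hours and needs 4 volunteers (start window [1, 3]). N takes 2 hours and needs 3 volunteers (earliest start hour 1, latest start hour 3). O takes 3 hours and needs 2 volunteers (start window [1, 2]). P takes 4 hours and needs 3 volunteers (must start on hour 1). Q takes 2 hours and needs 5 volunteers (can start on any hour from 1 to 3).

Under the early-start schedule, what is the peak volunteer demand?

17

Early-start schedule: M@1, N@1, O@1, P@1, Q@1.
Load per hour: hour 1: 17, hour 2: 17, hour 3: 5, hour 4: 3.
Peak is 17.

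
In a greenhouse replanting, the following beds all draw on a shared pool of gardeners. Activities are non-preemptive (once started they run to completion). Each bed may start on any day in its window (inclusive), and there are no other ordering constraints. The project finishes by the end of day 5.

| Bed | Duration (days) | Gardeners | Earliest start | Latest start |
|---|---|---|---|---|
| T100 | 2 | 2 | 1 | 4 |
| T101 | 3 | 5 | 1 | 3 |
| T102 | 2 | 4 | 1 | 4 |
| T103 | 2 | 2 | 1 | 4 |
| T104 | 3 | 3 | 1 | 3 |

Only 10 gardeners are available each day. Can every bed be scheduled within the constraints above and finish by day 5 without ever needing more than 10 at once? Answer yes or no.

Schedule T100@1, T101@3, T102@1, T103@1, T104@3: d1:8  d2:8  d3:8  d4:8  d5:8 — peak 8 ≤ 10.

yes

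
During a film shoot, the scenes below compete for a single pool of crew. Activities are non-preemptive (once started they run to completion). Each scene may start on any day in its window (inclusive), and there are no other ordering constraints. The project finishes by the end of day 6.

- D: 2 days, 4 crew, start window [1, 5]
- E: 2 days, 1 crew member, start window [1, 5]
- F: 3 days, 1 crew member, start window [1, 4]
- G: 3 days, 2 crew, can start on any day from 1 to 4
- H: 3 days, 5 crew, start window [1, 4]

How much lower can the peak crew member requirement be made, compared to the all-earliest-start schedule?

6

Early-start peak: d1:13  d2:13  d3:8  d4:0  d5:0  d6:0 ⇒ 13.
Leveled (D@1, E@1, F@1, G@3, H@4): d1:6  d2:6  d3:3  d4:7  d5:7  d6:5 ⇒ 7.
Reduction 13 − 7 = 6.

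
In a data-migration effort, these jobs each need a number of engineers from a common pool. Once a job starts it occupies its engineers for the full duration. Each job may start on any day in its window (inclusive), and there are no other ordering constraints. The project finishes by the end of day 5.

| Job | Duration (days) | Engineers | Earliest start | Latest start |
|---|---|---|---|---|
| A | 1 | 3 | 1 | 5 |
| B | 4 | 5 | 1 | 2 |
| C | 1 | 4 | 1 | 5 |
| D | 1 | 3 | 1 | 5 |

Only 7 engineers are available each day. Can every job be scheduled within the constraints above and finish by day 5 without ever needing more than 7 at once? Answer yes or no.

no

The minimum achievable peak is 8; 7 < 8, so no feasible schedule stays within the cap.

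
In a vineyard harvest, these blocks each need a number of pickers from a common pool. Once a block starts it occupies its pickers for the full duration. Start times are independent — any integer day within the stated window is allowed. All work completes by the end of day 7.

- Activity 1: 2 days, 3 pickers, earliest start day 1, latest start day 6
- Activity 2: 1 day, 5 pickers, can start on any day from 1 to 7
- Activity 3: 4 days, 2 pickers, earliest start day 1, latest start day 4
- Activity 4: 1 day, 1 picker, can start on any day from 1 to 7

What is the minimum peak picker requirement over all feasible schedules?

Early-start (Activity 1@1, Activity 2@1, Activity 3@1, Activity 4@1) gives peak 11: d1:11  d2:5  d3:2  d4:2  d5:0  d6:0  d7:0.
Shift Activity 2→3, Activity 3→4.
Schedule Activity 1@1, Activity 2@3, Activity 3@4, Activity 4@1: d1:4  d2:3  d3:5  d4:2  d5:2  d6:2  d7:2 — peak 5.

5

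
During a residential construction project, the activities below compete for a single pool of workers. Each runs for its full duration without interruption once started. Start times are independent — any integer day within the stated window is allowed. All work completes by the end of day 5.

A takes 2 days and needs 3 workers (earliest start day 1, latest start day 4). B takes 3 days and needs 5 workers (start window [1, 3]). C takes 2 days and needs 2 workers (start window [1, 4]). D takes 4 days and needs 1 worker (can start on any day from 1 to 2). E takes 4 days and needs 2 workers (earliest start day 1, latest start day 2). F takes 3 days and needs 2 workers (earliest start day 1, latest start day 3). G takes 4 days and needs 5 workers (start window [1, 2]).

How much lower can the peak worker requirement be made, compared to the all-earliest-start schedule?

Early-start peak: d1:20  d2:20  d3:15  d4:8  d5:0 ⇒ 20.
Leveled (A@1, B@3, C@1, D@1, E@1, F@1, G@1): d1:15  d2:15  d3:15  d4:13  d5:5 ⇒ 15.
Reduction 20 − 15 = 5.

5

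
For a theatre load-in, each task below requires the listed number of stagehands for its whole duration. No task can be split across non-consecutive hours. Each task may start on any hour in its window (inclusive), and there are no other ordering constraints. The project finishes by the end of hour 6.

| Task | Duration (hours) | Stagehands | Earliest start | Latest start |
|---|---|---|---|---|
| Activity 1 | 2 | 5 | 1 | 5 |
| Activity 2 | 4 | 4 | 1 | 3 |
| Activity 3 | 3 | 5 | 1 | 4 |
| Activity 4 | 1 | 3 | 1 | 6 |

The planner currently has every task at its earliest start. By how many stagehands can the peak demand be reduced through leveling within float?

Early-start peak: h1:17  h2:14  h3:9  h4:4  h5:0  h6:0 ⇒ 17.
Leveled (Activity 1@1, Activity 2@1, Activity 3@3, Activity 4@5): h1:9  h2:9  h3:9  h4:9  h5:8  h6:0 ⇒ 9.
Reduction 17 − 9 = 8.

8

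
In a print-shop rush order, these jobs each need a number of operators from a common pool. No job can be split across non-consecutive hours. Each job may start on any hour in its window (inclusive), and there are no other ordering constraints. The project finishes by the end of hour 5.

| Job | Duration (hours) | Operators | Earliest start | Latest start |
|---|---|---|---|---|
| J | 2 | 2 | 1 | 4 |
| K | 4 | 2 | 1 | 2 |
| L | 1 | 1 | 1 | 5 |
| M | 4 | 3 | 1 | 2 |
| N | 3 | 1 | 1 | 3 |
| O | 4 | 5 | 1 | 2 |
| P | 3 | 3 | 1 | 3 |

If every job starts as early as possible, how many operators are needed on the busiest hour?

Early-start schedule: J@1, K@1, L@1, M@1, N@1, O@1, P@1.
Load per hour: hour 1: 17, hour 2: 16, hour 3: 14, hour 4: 10, hour 5: 0.
Peak is 17.

17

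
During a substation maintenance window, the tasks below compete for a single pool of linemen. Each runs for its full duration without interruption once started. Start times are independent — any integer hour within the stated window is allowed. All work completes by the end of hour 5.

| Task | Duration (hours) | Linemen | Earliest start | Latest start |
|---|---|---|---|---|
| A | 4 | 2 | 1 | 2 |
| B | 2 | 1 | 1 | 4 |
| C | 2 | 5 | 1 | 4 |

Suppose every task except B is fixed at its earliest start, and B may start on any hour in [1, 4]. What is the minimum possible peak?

B@1: h1:8  h2:8  h3:2  h4:2  h5:0 → peak 8
B@2: h1:7  h2:8  h3:3  h4:2  h5:0 → peak 8
B@3: h1:7  h2:7  h3:3  h4:3  h5:0 → peak 7
B@4: h1:7  h2:7  h3:2  h4:3  h5:1 → peak 7
Best is B@3, peak 7.

7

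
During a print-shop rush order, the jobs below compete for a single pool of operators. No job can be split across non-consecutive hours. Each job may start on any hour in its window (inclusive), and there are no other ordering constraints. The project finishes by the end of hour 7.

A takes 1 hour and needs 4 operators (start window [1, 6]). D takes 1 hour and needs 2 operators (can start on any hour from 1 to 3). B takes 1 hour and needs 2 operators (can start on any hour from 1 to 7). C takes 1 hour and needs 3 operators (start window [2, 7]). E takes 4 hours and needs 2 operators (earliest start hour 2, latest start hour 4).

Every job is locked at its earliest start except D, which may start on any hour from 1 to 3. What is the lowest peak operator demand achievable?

6

D@1: h1:8  h2:5  h3:2  h4:2  h5:2  h6:0  h7:0 → peak 8
D@2: h1:6  h2:7  h3:2  h4:2  h5:2  h6:0  h7:0 → peak 7
D@3: h1:6  h2:5  h3:4  h4:2  h5:2  h6:0  h7:0 → peak 6
Best is D@3, peak 6.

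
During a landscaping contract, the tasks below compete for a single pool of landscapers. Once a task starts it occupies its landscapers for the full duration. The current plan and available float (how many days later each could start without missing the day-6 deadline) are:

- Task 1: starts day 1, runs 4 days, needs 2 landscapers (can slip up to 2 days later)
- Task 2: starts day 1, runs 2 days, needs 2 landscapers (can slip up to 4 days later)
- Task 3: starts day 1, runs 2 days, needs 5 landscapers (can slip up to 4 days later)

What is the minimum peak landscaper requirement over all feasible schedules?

Early-start (Task 1@1, Task 2@1, Task 3@1) gives peak 9: d1:9  d2:9  d3:2  d4:2  d5:0  d6:0.
Shift Task 3→5.
Schedule Task 1@1, Task 2@1, Task 3@5: d1:4  d2:4  d3:2  d4:2  d5:5  d6:5 — peak 5.

5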